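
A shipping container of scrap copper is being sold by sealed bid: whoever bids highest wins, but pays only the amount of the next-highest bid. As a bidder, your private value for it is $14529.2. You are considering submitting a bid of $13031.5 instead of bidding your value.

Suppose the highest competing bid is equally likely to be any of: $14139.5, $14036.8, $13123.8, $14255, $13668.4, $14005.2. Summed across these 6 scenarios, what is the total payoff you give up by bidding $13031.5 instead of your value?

The deviation costs you only when the competing bid falls strictly between $13031.5 and $14529.2; elsewhere both bids give the same outcome.
$14139.5: truthful payoff $389.7, deviation payoff $0 → loss $389.7.
$14036.8: truthful payoff $492.4, deviation payoff $0 → loss $492.4.
$13123.8: truthful payoff $1405.4, deviation payoff $0 → loss $1405.4.
$14255: truthful payoff $274.2, deviation payoff $0 → loss $274.2.
$13668.4: truthful payoff $860.8, deviation payoff $0 → loss $860.8.
$14005.2: truthful payoff $524, deviation payoff $0 → loss $524.
Total loss = $389.7 + $492.4 + $1405.4 + $274.2 + $860.8 + $524 = $3946.5.
In a second-price auction your bid sets only whether you win, not what you pay, so bidding your true value is weakly dominant.

$3946.5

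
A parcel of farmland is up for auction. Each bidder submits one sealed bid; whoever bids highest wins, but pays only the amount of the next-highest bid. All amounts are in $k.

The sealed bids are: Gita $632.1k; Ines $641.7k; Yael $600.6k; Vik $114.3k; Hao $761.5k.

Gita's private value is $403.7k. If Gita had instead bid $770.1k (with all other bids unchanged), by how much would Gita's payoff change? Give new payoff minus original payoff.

The highest bid among the other bidders is $761.5k; Gita's bid doesn't change that.
Original bid $632.1k: Gita is not highest (top rival bid is $761.5k); payoff $0k.
Alternative bid $770.1k: Gita is highest, pays the top rival bid $761.5k; payoff $403.7k − $761.5k = −$357.8k.
Change in payoff = −$357.8k − ($0k) = −$357.8k.

−$357.8k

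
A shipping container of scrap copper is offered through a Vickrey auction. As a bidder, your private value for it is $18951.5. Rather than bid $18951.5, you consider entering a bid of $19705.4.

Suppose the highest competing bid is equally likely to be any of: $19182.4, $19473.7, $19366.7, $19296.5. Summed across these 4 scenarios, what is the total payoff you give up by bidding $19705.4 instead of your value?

$1513.3

The deviation costs you only when the competing bid falls strictly between $18951.5 and $19705.4; elsewhere both bids give the same outcome.
$19182.4: truthful payoff $0, deviation payoff −$230.9 → loss $230.9.
$19473.7: truthful payoff $0, deviation payoff −$522.2 → loss $522.2.
$19366.7: truthful payoff $0, deviation payoff −$415.2 → loss $415.2.
$19296.5: truthful payoff $0, deviation payoff −$345 → loss $345.
Total loss = $230.9 + $522.2 + $415.2 + $345 = $1513.3.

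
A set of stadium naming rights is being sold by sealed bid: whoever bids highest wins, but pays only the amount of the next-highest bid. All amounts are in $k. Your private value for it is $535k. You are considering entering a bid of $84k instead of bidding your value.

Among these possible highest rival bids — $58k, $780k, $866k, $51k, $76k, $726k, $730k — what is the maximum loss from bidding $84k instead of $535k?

$0k

$58k: same outcome either way → loss $0k.
$780k: same outcome either way → loss $0k.
$866k: same outcome either way → loss $0k.
$51k: same outcome either way → loss $0k.
$76k: same outcome either way → loss $0k.
$726k: same outcome either way → loss $0k.
$730k: same outcome either way → loss $0k.
Maximum loss: $0k.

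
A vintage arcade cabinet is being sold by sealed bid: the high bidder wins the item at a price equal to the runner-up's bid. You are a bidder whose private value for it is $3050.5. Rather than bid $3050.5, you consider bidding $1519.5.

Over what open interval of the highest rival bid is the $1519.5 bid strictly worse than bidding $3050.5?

If the competing bid is below $1519.5, both bids win at the same price — no difference.
If it is above $3050.5, both bids lose — no difference.
If it lies strictly between $1519.5 and $3050.5, bidding your value wins at a price below your value (positive payoff) while bidding $1519.5 loses (payoff 0).
So the deviation strictly hurts on the open interval ($1519.5, $3050.5).
In a second-price auction your bid sets only whether you win, not what you pay, so bidding your true value is weakly dominant.

($1519.5, $3050.5)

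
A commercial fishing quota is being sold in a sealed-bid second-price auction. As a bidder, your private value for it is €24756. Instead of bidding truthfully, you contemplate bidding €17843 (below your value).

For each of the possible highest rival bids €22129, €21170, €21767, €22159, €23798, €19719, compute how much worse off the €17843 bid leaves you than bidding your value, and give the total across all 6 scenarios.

The deviation costs you only when the competing bid falls strictly between €17843 and €24756; elsewhere both bids give the same outcome.
€22129: truthful payoff €2627, deviation payoff €0 → loss €2627.
€21170: truthful payoff €3586, deviation payoff €0 → loss €3586.
€21767: truthful payoff €2989, deviation payoff €0 → loss €2989.
€22159: truthful payoff €2597, deviation payoff €0 → loss €2597.
€23798: truthful payoff €958, deviation payoff €0 → loss €958.
€19719: truthful payoff €5037, deviation payoff €0 → loss €5037.
Total loss = €2627 + €3586 + €2989 + €2597 + €958 + €5037 = €17794.

€17794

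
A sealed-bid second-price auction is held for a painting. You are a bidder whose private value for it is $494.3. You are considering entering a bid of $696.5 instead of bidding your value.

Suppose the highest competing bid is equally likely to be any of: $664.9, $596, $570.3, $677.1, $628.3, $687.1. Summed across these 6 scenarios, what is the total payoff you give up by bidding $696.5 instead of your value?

The deviation costs you only when the competing bid falls strictly between $494.3 and $696.5; elsewhere both bids give the same outcome.
$664.9: truthful payoff $0, deviation payoff −$170.6 → loss $170.6.
$596: truthful payoff $0, deviation payoff −$101.7 → loss $101.7.
$570.3: truthful payoff $0, deviation payoff −$76 → loss $76.
$677.1: truthful payoff $0, deviation payoff −$182.8 → loss $182.8.
$628.3: truthful payoff $0, deviation payoff −$134 → loss $134.
$687.1: truthful payoff $0, deviation payoff −$192.8 → loss $192.8.
Total loss = $170.6 + $101.7 + $76 + $182.8 + $134 + $192.8 = $857.9.

$857.9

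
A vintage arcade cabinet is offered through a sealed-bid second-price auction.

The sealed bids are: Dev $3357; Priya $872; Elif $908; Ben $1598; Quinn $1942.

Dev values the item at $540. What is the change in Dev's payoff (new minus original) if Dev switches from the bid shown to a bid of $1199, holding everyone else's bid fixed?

The highest bid among the other bidders is $1942; Dev's bid doesn't change that.
Original bid $3357: Dev is highest, pays the top rival bid $1942; payoff $540 − $1942 = −$1402.
Alternative bid $1199: Dev is not highest (top rival bid is $1942); payoff $0.
Change in payoff = $0 − (−$1402) = $1402.

$1402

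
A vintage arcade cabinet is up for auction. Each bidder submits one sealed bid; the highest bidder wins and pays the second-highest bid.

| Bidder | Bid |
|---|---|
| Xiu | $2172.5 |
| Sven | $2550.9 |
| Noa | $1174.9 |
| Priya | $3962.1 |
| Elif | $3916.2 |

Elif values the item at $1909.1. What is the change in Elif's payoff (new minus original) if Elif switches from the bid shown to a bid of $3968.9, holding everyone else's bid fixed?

−$2053

The highest bid among the other bidders is $3962.1; Elif's bid doesn't change that.
Original bid $3916.2: Elif is not highest (top rival bid is $3962.1); payoff $0.
Alternative bid $3968.9: Elif is highest, pays the top rival bid $3962.1; payoff $1909.1 − $3962.1 = −$2053.
Change in payoff = −$2053 − ($0) = −$2053.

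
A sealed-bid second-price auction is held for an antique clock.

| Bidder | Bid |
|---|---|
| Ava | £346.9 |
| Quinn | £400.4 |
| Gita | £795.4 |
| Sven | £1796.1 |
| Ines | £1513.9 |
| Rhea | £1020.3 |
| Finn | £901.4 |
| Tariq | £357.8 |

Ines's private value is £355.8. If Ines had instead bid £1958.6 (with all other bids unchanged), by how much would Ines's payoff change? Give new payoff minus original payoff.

The highest bid among the other bidders is £1796.1; Ines's bid doesn't change that.
Original bid £1513.9: Ines is not highest (top rival bid is £1796.1); payoff £0.
Alternative bid £1958.6: Ines is highest, pays the top rival bid £1796.1; payoff £355.8 − £1796.1 = −£1440.3.
Change in payoff = −£1440.3 − (£0) = −£1440.3.

−£1440.3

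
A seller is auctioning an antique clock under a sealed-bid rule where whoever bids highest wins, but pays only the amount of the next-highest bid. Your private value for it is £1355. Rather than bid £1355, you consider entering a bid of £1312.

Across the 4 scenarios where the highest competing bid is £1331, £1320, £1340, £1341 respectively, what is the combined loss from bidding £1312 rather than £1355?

£88

The deviation costs you only when the competing bid falls strictly between £1312 and £1355; elsewhere both bids give the same outcome.
£1331: truthful payoff £24, deviation payoff £0 → loss £24.
£1320: truthful payoff £35, deviation payoff £0 → loss £35.
£1340: truthful payoff £15, deviation payoff £0 → loss £15.
£1341: truthful payoff £14, deviation payoff £0 → loss £14.
Total loss = £24 + £35 + £15 + £14 = £88.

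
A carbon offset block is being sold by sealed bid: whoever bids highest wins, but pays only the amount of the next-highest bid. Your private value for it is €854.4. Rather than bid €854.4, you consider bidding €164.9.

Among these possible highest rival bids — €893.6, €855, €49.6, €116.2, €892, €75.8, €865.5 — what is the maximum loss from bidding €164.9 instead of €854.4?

€0

€893.6: same outcome either way → loss €0.
€855: same outcome either way → loss €0.
€49.6: same outcome either way → loss €0.
€116.2: same outcome either way → loss €0.
€892: same outcome either way → loss €0.
€75.8: same outcome either way → loss €0.
€865.5: same outcome either way → loss €0.
Maximum loss: €0.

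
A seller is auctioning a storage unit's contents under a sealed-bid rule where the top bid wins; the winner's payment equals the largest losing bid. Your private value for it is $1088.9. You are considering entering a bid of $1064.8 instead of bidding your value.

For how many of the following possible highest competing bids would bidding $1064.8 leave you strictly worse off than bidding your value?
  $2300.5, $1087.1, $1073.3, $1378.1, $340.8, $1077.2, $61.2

The deviation hurts exactly when the highest competing bid lies strictly between $1064.8 and $1088.9 — underbidding then forfeits a profitable win.
$2300.5: above both → same outcome either way.
$1087.1: inside the interval → strictly worse (loss $1.8).
$1073.3: inside the interval → strictly worse (loss $15.6).
$1378.1: above both → same outcome either way.
$340.8: below both → same outcome either way.
$1077.2: inside the interval → strictly worse (loss $11.7).
$61.2: below both → same outcome either way.
Count: 3.

3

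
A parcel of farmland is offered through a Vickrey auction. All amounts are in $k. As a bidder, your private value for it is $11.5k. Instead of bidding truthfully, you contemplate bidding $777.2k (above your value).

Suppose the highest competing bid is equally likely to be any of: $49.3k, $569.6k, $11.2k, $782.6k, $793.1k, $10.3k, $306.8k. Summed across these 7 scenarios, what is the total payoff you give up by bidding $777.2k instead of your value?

The deviation costs you only when the competing bid falls strictly between $11.5k and $777.2k; elsewhere both bids give the same outcome.
$49.3k: truthful payoff $0k, deviation payoff −$37.8k → loss $37.8k.
$569.6k: truthful payoff $0k, deviation payoff −$558.1k → loss $558.1k.
$11.2k: outcomes coincide → loss $0k.
$782.6k: outcomes coincide → loss $0k.
$793.1k: outcomes coincide → loss $0k.
$10.3k: outcomes coincide → loss $0k.
$306.8k: truthful payoff $0k, deviation payoff −$295.3k → loss $295.3k.
Total loss = $37.8k + $558.1k + $295.3k = $891.2k.

$891.2k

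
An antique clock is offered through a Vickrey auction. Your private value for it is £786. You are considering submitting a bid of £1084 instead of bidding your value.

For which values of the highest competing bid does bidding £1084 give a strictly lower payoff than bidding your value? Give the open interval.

If the competing bid is below £786, both bids win at the same price — no difference.
If it is above £1084, both bids lose — no difference.
If it lies strictly between £786 and £1084, bidding your value loses (payoff 0) while bidding £1084 wins at a price above your value (payoff negative).
So the deviation strictly hurts on the open interval (£786, £1084).
In a second-price auction your bid sets only whether you win, not what you pay, so bidding your true value is weakly dominant.

(£786, £1084)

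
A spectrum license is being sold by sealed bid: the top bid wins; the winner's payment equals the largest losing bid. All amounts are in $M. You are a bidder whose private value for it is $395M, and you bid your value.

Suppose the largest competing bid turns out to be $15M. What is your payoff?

Your bid $395M exceeds the highest competing bid $15M, so you win.
In a second-price auction the winner pays the second-highest bid, $15M.
Payoff = value − price = $395M − $15M = $380M.

$380M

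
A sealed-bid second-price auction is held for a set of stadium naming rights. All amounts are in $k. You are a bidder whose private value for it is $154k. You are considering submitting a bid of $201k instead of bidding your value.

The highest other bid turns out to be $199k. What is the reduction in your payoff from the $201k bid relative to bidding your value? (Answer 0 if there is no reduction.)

$45k

Bidding your value $154k: you lose (since $154k < $199k). Payoff $0k.
Bidding $201k: you win and pay $199k. Payoff $154k − $199k = −$45k.
The competing bid $199k lies between your value and your inflated bid, so overbidding wins an item priced above your value.
Loss from deviating = $0k − (−$45k) = $45k.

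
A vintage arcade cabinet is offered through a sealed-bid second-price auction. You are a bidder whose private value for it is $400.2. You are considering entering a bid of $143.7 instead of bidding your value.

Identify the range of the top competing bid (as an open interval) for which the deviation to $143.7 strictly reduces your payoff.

If the competing bid is below $143.7, both bids win at the same price — no difference.
If it is above $400.2, both bids lose — no difference.
If it lies strictly between $143.7 and $400.2, bidding your value wins at a price below your value (positive payoff) while bidding $143.7 loses (payoff 0).
So the deviation strictly hurts on the open interval ($143.7, $400.2).

($143.7, $400.2)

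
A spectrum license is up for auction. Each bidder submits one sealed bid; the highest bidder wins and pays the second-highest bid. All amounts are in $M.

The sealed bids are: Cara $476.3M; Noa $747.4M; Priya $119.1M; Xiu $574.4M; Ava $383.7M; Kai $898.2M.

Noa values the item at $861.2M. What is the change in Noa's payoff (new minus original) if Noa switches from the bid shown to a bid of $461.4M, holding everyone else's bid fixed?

The highest bid among the other bidders is $898.2M; Noa's bid doesn't change that.
Original bid $747.4M: Noa is not highest (top rival bid is $898.2M); payoff $0M.
Alternative bid $461.4M: Noa is not highest (top rival bid is $898.2M); payoff $0M.
Change in payoff = $0M − ($0M) = $0M.

$0M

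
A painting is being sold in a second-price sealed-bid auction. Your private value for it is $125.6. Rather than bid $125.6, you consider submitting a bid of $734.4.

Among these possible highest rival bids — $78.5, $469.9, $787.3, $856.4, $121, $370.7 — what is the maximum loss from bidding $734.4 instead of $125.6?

$78.5: same outcome either way → loss $0.
$469.9: truthful gives $0, deviation gives −$344.3 → loss $344.3.
$787.3: same outcome either way → loss $0.
$856.4: same outcome either way → loss $0.
$121: same outcome either way → loss $0.
$370.7: truthful gives $0, deviation gives −$245.1 → loss $245.1.
Maximum loss: $344.3.

$344.3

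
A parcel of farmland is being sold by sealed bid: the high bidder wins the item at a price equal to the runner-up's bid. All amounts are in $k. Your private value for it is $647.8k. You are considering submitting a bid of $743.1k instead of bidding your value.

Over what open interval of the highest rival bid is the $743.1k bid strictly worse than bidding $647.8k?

($647.8k, $743.1k)

If the competing bid is below $647.8k, both bids win at the same price — no difference.
If it is above $743.1k, both bids lose — no difference.
If it lies strictly between $647.8k and $743.1k, bidding your value loses (payoff 0) while bidding $743.1k wins at a price above your value (payoff negative).
So the deviation strictly hurts on the open interval ($647.8k, $743.1k).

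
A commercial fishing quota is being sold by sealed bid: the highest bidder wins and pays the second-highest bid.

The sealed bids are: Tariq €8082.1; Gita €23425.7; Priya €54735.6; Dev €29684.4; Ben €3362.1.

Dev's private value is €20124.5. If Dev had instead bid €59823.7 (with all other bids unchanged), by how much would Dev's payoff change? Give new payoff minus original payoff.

−€34611.1

The highest bid among the other bidders is €54735.6; Dev's bid doesn't change that.
Original bid €29684.4: Dev is not highest (top rival bid is €54735.6); payoff €0.
Alternative bid €59823.7: Dev is highest, pays the top rival bid €54735.6; payoff €20124.5 − €54735.6 = −€34611.1.
Change in payoff = −€34611.1 − (€0) = −€34611.1.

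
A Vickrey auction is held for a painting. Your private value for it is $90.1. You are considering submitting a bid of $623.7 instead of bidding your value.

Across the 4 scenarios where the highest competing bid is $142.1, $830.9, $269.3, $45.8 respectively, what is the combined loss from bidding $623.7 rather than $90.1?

The deviation costs you only when the competing bid falls strictly between $90.1 and $623.7; elsewhere both bids give the same outcome.
$142.1: truthful payoff $0, deviation payoff −$52 → loss $52.
$830.9: outcomes coincide → loss $0.
$269.3: truthful payoff $0, deviation payoff −$179.2 → loss $179.2.
$45.8: outcomes coincide → loss $0.
Total loss = $52 + $179.2 = $231.2.
Because the price is fixed by the runner-up's bid, deviating from your value can only change a good outcome into a bad one — never the reverse.

$231.2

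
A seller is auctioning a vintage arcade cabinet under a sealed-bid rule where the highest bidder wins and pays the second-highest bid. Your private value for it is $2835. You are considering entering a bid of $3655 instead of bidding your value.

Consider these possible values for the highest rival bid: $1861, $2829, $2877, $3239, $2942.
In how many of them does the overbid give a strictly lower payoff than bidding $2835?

The deviation hurts exactly when the highest competing bid lies strictly between $2835 and $3655 — overbidding then wins at a price above your value.
$1861: below both → same outcome either way.
$2829: below both → same outcome either way.
$2877: inside the interval → strictly worse (loss $42).
$3239: inside the interval → strictly worse (loss $404).
$2942: inside the interval → strictly worse (loss $107).
Count: 3.

3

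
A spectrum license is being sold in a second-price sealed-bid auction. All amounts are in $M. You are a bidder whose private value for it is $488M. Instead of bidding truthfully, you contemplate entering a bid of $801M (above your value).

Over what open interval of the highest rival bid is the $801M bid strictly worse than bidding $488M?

($488M, $801M)

If the competing bid is below $488M, both bids win at the same price — no difference.
If it is above $801M, both bids lose — no difference.
If it lies strictly between $488M and $801M, bidding your value loses (payoff 0) while bidding $801M wins at a price above your value (payoff negative).
So the deviation strictly hurts on the open interval ($488M, $801M).
Because the price is fixed by the runner-up's bid, deviating from your value can only change a good outcome into a bad one — never the reverse.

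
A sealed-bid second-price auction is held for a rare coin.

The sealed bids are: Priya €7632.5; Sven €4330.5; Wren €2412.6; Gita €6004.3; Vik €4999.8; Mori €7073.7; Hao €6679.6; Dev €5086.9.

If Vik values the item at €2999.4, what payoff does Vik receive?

Highest bid: Priya at €7632.5, so Priya wins.
Second-highest bid: Mori at €7073.7 — that is the price the winner pays.
Vik did not win, so Vik pays nothing and receives nothing: payoff €0.

€0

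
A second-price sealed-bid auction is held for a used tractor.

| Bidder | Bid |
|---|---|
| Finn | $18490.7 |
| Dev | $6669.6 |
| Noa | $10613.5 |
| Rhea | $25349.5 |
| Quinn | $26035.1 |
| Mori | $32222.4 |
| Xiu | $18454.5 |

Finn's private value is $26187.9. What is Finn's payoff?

$0

Highest bid: Mori at $32222.4, so Mori wins.
Second-highest bid: Quinn at $26035.1 — that is the price the winner pays.
Finn did not win, so Finn pays nothing and receives nothing: payoff $0.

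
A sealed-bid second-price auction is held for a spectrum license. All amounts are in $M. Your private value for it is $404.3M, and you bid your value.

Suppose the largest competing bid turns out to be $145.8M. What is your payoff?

$258.5M

Your bid $404.3M exceeds the highest competing bid $145.8M, so you win.
In a second-price auction the winner pays the second-highest bid, $145.8M.
Payoff = value − price = $404.3M − $145.8M = $258.5M.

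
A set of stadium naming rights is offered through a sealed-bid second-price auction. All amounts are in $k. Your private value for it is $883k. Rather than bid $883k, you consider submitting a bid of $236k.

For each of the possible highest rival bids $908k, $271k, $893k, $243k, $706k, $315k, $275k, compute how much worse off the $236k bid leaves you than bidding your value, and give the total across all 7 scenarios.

$2605k

The deviation costs you only when the competing bid falls strictly between $236k and $883k; elsewhere both bids give the same outcome.
$908k: outcomes coincide → loss $0k.
$271k: truthful payoff $612k, deviation payoff $0k → loss $612k.
$893k: outcomes coincide → loss $0k.
$243k: truthful payoff $640k, deviation payoff $0k → loss $640k.
$706k: truthful payoff $177k, deviation payoff $0k → loss $177k.
$315k: truthful payoff $568k, deviation payoff $0k → loss $568k.
$275k: truthful payoff $608k, deviation payoff $0k → loss $608k.
Total loss = $612k + $640k + $177k + $568k + $608k = $2605k.
Truthful bidding weakly dominates here: raising your bid can only win items priced above your value, and lowering it can only forfeit items priced below.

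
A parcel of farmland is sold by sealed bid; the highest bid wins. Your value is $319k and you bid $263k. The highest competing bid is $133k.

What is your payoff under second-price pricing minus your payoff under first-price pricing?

$130k

You have the highest bid, so you win under either rule.
Second-price: pay $133k → payoff $186k.
First-price: pay your own bid $263k → payoff $56k.
Difference = $186k − ($56k) = $130k.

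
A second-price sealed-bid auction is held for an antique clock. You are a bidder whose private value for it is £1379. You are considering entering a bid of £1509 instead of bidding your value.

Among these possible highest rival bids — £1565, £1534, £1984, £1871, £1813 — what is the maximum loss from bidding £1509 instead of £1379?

£1565: same outcome either way → loss £0.
£1534: same outcome either way → loss £0.
£1984: same outcome either way → loss £0.
£1871: same outcome either way → loss £0.
£1813: same outcome either way → loss £0.
Maximum loss: £0.

£0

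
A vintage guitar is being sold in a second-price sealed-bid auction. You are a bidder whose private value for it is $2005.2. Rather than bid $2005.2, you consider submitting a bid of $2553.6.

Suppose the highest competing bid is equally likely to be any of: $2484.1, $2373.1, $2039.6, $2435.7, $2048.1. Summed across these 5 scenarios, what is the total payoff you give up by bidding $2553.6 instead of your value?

$1354.6

The deviation costs you only when the competing bid falls strictly between $2005.2 and $2553.6; elsewhere both bids give the same outcome.
$2484.1: truthful payoff $0, deviation payoff −$478.9 → loss $478.9.
$2373.1: truthful payoff $0, deviation payoff −$367.9 → loss $367.9.
$2039.6: truthful payoff $0, deviation payoff −$34.4 → loss $34.4.
$2435.7: truthful payoff $0, deviation payoff −$430.5 → loss $430.5.
$2048.1: truthful payoff $0, deviation payoff −$42.9 → loss $42.9.
Total loss = $478.9 + $367.9 + $34.4 + $430.5 + $42.9 = $1354.6.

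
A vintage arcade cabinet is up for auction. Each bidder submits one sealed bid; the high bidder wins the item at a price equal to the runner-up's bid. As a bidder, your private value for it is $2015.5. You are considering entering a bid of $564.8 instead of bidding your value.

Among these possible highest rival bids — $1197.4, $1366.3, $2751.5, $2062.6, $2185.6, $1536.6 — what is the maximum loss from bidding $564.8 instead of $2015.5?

$818.1

$1197.4: truthful gives $818.1, deviation gives $0 → loss $818.1.
$1366.3: truthful gives $649.2, deviation gives $0 → loss $649.2.
$2751.5: same outcome either way → loss $0.
$2062.6: same outcome either way → loss $0.
$2185.6: same outcome either way → loss $0.
$1536.6: truthful gives $478.9, deviation gives $0 → loss $478.9.
Maximum loss: $818.1.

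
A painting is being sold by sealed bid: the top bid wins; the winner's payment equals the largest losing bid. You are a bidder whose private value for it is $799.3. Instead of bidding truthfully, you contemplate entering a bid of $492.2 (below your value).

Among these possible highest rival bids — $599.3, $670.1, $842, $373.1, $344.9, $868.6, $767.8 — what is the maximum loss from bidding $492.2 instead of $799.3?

$599.3: truthful gives $200, deviation gives $0 → loss $200.
$670.1: truthful gives $129.2, deviation gives $0 → loss $129.2.
$842: same outcome either way → loss $0.
$373.1: same outcome either way → loss $0.
$344.9: same outcome either way → loss $0.
$868.6: same outcome either way → loss $0.
$767.8: truthful gives $31.5, deviation gives $0 → loss $31.5.
Maximum loss: $200.

$200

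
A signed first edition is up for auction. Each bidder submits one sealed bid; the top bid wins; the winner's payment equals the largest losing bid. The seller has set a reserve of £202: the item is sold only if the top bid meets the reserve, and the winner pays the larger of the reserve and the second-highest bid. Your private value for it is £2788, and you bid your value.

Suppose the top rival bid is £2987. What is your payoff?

£0

Your bid £2788 is below the highest competing bid £2987, so you lose. Payoff £0.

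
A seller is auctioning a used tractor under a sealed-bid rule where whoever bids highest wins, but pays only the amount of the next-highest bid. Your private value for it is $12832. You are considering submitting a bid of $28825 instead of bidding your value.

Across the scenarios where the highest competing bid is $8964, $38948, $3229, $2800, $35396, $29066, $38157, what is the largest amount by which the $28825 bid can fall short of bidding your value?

$8964: same outcome either way → loss $0.
$38948: same outcome either way → loss $0.
$3229: same outcome either way → loss $0.
$2800: same outcome either way → loss $0.
$35396: same outcome either way → loss $0.
$29066: same outcome either way → loss $0.
$38157: same outcome either way → loss $0.
Maximum loss: $0.

$0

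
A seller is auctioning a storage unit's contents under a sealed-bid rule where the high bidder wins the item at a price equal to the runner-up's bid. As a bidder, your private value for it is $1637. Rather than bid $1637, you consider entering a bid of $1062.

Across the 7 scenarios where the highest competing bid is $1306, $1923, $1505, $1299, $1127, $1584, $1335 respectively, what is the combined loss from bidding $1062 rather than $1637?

The deviation costs you only when the competing bid falls strictly between $1062 and $1637; elsewhere both bids give the same outcome.
$1306: truthful payoff $331, deviation payoff $0 → loss $331.
$1923: outcomes coincide → loss $0.
$1505: truthful payoff $132, deviation payoff $0 → loss $132.
$1299: truthful payoff $338, deviation payoff $0 → loss $338.
$1127: truthful payoff $510, deviation payoff $0 → loss $510.
$1584: truthful payoff $53, deviation payoff $0 → loss $53.
$1335: truthful payoff $302, deviation payoff $0 → loss $302.
Total loss = $331 + $132 + $338 + $510 + $53 + $302 = $1666.

$1666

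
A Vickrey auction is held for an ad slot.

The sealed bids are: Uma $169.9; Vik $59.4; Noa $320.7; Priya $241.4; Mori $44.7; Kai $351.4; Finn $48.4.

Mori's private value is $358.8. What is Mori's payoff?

$0

Highest bid: Kai at $351.4, so Kai wins.
Second-highest bid: Noa at $320.7 — that is the price the winner pays.
Mori did not win, so Mori pays nothing and receives nothing: payoff $0.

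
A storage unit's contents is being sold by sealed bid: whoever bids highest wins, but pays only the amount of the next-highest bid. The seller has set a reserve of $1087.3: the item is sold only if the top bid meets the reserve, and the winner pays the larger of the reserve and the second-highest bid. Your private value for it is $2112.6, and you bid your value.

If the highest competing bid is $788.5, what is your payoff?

Your bid $2112.6 is the highest and exceeds the reserve.
Price = max(second-highest bid, reserve) = max($788.5, $1087.3) = $1087.3.
Payoff = $2112.6 − $1087.3 = $1025.3.

$1025.3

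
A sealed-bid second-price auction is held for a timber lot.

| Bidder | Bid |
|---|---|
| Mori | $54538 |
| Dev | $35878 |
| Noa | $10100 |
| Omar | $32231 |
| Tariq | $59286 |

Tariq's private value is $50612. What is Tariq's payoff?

Highest bid: Tariq at $59286, so Tariq wins.
Second-highest bid: Mori at $54538 — that is the price the winner pays.
Tariq's payoff = value − price = $50612 − $54538 = −$3926.

−$3926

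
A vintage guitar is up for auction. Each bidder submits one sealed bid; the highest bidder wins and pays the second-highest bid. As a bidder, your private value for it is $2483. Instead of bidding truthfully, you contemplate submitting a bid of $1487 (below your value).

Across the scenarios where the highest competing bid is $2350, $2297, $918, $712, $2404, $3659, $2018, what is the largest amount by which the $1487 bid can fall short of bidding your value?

$2350: truthful gives $133, deviation gives $0 → loss $133.
$2297: truthful gives $186, deviation gives $0 → loss $186.
$918: same outcome either way → loss $0.
$712: same outcome either way → loss $0.
$2404: truthful gives $79, deviation gives $0 → loss $79.
$3659: same outcome either way → loss $0.
$2018: truthful gives $465, deviation gives $0 → loss $465.
Maximum loss: $465.

$465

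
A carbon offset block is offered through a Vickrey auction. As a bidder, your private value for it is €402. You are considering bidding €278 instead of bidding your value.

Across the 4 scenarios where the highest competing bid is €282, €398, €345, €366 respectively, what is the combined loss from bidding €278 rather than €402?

€217

The deviation costs you only when the competing bid falls strictly between €278 and €402; elsewhere both bids give the same outcome.
€282: truthful payoff €120, deviation payoff €0 → loss €120.
€398: truthful payoff €4, deviation payoff €0 → loss €4.
€345: truthful payoff €57, deviation payoff €0 → loss €57.
€366: truthful payoff €36, deviation payoff €0 → loss €36.
Total loss = €120 + €4 + €57 + €36 = €217.
Because the price is fixed by the runner-up's bid, deviating from your value can only change a good outcome into a bad one — never the reverse.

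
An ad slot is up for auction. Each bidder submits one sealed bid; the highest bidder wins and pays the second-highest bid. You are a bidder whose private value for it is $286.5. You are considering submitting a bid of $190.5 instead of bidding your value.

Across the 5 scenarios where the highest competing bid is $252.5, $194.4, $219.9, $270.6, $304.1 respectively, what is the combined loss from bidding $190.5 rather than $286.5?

The deviation costs you only when the competing bid falls strictly between $190.5 and $286.5; elsewhere both bids give the same outcome.
$252.5: truthful payoff $34, deviation payoff $0 → loss $34.
$194.4: truthful payoff $92.1, deviation payoff $0 → loss $92.1.
$219.9: truthful payoff $66.6, deviation payoff $0 → loss $66.6.
$270.6: truthful payoff $15.9, deviation payoff $0 → loss $15.9.
$304.1: outcomes coincide → loss $0.
Total loss = $34 + $92.1 + $66.6 + $15.9 = $208.6.

$208.6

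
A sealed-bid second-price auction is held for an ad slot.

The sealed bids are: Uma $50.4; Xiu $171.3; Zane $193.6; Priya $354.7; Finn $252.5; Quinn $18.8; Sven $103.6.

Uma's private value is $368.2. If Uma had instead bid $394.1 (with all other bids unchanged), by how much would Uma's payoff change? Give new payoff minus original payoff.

$13.5

The highest bid among the other bidders is $354.7; Uma's bid doesn't change that.
Original bid $50.4: Uma is not highest (top rival bid is $354.7); payoff $0.
Alternative bid $394.1: Uma is highest, pays the top rival bid $354.7; payoff $368.2 − $354.7 = $13.5.
Change in payoff = $13.5 − ($0) = $13.5.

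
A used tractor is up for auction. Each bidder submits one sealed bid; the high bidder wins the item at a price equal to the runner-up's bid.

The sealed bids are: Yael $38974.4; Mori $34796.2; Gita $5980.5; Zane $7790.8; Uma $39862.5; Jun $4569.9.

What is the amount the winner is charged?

Highest bid: Uma at $39862.5, so Uma wins.
Second-highest bid: Yael at $38974.4 — that is the price the winner pays.

$38974.4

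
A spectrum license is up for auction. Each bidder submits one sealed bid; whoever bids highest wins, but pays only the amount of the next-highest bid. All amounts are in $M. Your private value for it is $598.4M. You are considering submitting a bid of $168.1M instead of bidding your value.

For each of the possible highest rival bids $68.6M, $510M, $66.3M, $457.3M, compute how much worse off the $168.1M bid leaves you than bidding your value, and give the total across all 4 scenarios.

$229.5M

The deviation costs you only when the competing bid falls strictly between $168.1M and $598.4M; elsewhere both bids give the same outcome.
$68.6M: outcomes coincide → loss $0M.
$510M: truthful payoff $88.4M, deviation payoff $0M → loss $88.4M.
$66.3M: outcomes coincide → loss $0M.
$457.3M: truthful payoff $141.1M, deviation payoff $0M → loss $141.1M.
Total loss = $88.4M + $141.1M = $229.5M.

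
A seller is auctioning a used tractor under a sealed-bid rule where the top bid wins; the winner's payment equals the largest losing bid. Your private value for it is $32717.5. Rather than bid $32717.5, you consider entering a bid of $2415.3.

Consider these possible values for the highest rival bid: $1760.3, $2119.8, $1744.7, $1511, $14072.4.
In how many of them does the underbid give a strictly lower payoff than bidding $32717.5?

1

The deviation hurts exactly when the highest competing bid lies strictly between $2415.3 and $32717.5 — underbidding then forfeits a profitable win.
$1760.3: below both → same outcome either way.
$2119.8: below both → same outcome either way.
$1744.7: below both → same outcome either way.
$1511: below both → same outcome either way.
$14072.4: inside the interval → strictly worse (loss $18645.1).
Count: 1.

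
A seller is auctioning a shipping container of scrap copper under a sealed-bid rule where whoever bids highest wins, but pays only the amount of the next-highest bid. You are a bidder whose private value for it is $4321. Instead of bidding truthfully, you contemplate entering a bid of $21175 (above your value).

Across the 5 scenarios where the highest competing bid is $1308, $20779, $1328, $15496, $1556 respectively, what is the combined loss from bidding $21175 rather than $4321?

The deviation costs you only when the competing bid falls strictly between $4321 and $21175; elsewhere both bids give the same outcome.
$1308: outcomes coincide → loss $0.
$20779: truthful payoff $0, deviation payoff −$16458 → loss $16458.
$1328: outcomes coincide → loss $0.
$15496: truthful payoff $0, deviation payoff −$11175 → loss $11175.
$1556: outcomes coincide → loss $0.
Total loss = $16458 + $11175 = $27633.

$27633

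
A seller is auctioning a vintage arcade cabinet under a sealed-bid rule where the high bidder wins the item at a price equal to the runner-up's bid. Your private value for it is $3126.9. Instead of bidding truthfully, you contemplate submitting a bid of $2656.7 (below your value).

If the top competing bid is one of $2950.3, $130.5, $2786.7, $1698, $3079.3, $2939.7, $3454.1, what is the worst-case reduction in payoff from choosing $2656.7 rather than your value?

$340.2

$2950.3: truthful gives $176.6, deviation gives $0 → loss $176.6.
$130.5: same outcome either way → loss $0.
$2786.7: truthful gives $340.2, deviation gives $0 → loss $340.2.
$1698: same outcome either way → loss $0.
$3079.3: truthful gives $47.6, deviation gives $0 → loss $47.6.
$2939.7: truthful gives $187.2, deviation gives $0 → loss $187.2.
$3454.1: same outcome either way → loss $0.
Maximum loss: $340.2.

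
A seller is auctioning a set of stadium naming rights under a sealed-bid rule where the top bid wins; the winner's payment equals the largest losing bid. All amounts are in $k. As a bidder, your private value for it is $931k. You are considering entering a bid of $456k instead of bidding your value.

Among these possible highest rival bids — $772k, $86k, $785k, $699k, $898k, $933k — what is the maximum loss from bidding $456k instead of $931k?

$232k

$772k: truthful gives $159k, deviation gives $0k → loss $159k.
$86k: same outcome either way → loss $0k.
$785k: truthful gives $146k, deviation gives $0k → loss $146k.
$699k: truthful gives $232k, deviation gives $0k → loss $232k.
$898k: truthful gives $33k, deviation gives $0k → loss $33k.
$933k: same outcome either way → loss $0k.
Maximum loss: $232k.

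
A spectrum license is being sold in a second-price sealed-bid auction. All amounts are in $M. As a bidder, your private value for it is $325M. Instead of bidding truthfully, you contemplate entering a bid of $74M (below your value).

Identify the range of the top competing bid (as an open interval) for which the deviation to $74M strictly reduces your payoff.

If the competing bid is below $74M, both bids win at the same price — no difference.
If it is above $325M, both bids lose — no difference.
If it lies strictly between $74M and $325M, bidding your value wins at a price below your value (positive payoff) while bidding $74M loses (payoff 0).
So the deviation strictly hurts on the open interval ($74M, $325M).

($74M, $325M)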